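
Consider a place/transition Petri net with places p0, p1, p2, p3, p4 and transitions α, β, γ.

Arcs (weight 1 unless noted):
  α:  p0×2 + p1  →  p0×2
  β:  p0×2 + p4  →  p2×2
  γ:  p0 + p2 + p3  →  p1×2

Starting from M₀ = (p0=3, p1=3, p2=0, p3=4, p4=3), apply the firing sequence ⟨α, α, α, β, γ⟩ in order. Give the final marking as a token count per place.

(p0=0, p1=2, p2=1, p3=3, p4=2)

step 1: fire α:  (p0=3, p1=3, p2=0, p3=4, p4=3) → (p0=3, p1=2, p2=0, p3=4, p4=3)
step 2: fire α:  (p0=3, p1=2, p2=0, p3=4, p4=3) → (p0=3, p1=1, p2=0, p3=4, p4=3)
step 3: fire α:  (p0=3, p1=1, p2=0, p3=4, p4=3) → (p0=3, p1=0, p2=0, p3=4, p4=3)
step 4: fire β:  (p0=3, p1=0, p2=0, p3=4, p4=3) → (p0=1, p1=0, p2=2, p3=4, p4=2)
step 5: fire γ:  (p0=1, p1=0, p2=2, p3=4, p4=2) → (p0=0, p1=2, p2=1, p3=3, p4=2)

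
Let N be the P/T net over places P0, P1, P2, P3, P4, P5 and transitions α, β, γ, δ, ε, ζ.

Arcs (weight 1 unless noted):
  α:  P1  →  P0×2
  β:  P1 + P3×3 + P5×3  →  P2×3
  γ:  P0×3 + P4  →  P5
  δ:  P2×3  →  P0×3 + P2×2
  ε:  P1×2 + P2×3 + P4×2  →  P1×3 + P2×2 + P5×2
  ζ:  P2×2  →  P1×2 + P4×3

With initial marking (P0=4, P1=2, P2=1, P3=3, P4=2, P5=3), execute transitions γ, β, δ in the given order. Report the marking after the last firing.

(P0=4, P1=1, P2=3, P3=0, P4=1, P5=1)

step 1: fire γ:  (P0=4, P1=2, P2=1, P3=3, P4=2, P5=3) → (P0=1, P1=2, P2=1, P3=3, P4=1, P5=4)
step 2: fire β:  (P0=1, P1=2, P2=1, P3=3, P4=1, P5=4) → (P0=1, P1=1, P2=4, P3=0, P4=1, P5=1)
step 3: fire δ:  (P0=1, P1=1, P2=4, P3=0, P4=1, P5=1) → (P0=4, P1=1, P2=3, P3=0, P4=1, P5=1)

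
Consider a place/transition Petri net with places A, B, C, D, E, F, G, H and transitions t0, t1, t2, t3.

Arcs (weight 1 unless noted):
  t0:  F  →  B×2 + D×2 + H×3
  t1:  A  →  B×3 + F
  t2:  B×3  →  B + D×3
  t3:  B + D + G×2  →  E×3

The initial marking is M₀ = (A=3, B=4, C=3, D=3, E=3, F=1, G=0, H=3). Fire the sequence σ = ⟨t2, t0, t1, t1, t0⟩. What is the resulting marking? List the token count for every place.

(A=1, B=12, C=3, D=10, E=3, F=1, G=0, H=9)

step 1: fire t2:  (A=3, B=4, C=3, D=3, E=3, F=1, G=0, H=3) → (A=3, B=2, C=3, D=6, E=3, F=1, G=0, H=3)
step 2: fire t0:  (A=3, B=2, C=3, D=6, E=3, F=1, G=0, H=3) → (A=3, B=4, C=3, D=8, E=3, F=0, G=0, H=6)
step 3: fire t1:  (A=3, B=4, C=3, D=8, E=3, F=0, G=0, H=6) → (A=2, B=7, C=3, D=8, E=3, F=1, G=0, H=6)
step 4: fire t1:  (A=2, B=7, C=3, D=8, E=3, F=1, G=0, H=6) → (A=1, B=10, C=3, D=8, E=3, F=2, G=0, H=6)
step 5: fire t0:  (A=1, B=10, C=3, D=8, E=3, F=2, G=0, H=6) → (A=1, B=12, C=3, D=10, E=3, F=1, G=0, H=9)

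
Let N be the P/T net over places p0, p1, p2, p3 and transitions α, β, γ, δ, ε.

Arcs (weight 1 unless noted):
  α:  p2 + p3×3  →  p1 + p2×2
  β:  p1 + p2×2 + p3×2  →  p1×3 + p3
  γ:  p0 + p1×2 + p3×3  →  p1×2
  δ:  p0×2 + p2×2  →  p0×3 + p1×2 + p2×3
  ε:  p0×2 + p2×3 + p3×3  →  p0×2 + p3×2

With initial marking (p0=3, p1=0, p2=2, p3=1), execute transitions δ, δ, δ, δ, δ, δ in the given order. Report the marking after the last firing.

step 1: fire δ:  (p0=3, p1=0, p2=2, p3=1) → (p0=4, p1=2, p2=3, p3=1)
step 2: fire δ:  (p0=4, p1=2, p2=3, p3=1) → (p0=5, p1=4, p2=4, p3=1)
step 3: fire δ:  (p0=5, p1=4, p2=4, p3=1) → (p0=6, p1=6, p2=5, p3=1)
step 4: fire δ:  (p0=6, p1=6, p2=5, p3=1) → (p0=7, p1=8, p2=6, p3=1)
step 5: fire δ:  (p0=7, p1=8, p2=6, p3=1) → (p0=8, p1=10, p2=7, p3=1)
step 6: fire δ:  (p0=8, p1=10, p2=7, p3=1) → (p0=9, p1=12, p2=8, p3=1)

(p0=9, p1=12, p2=8, p3=1)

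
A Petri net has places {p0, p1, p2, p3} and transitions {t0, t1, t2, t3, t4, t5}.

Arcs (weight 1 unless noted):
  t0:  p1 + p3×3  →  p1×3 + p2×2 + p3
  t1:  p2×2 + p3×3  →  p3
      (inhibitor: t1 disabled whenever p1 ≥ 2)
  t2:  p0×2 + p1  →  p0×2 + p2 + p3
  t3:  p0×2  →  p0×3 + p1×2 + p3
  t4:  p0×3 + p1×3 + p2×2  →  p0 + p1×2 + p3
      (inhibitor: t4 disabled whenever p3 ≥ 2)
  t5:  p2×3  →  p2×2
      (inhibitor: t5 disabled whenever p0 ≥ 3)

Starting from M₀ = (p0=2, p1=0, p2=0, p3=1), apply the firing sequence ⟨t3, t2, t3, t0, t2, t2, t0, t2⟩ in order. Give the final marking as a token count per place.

(p0=4, p1=4, p2=8, p3=3)

step 1: fire t3:  (p0=2, p1=0, p2=0, p3=1) → (p0=3, p1=2, p2=0, p3=2)
step 2: fire t2:  (p0=3, p1=2, p2=0, p3=2) → (p0=3, p1=1, p2=1, p3=3)
step 3: fire t3:  (p0=3, p1=1, p2=1, p3=3) → (p0=4, p1=3, p2=1, p3=4)
step 4: fire t0:  (p0=4, p1=3, p2=1, p3=4) → (p0=4, p1=5, p2=3, p3=2)
step 5: fire t2:  (p0=4, p1=5, p2=3, p3=2) → (p0=4, p1=4, p2=4, p3=3)
step 6: fire t2:  (p0=4, p1=4, p2=4, p3=3) → (p0=4, p1=3, p2=5, p3=4)
step 7: fire t0:  (p0=4, p1=3, p2=5, p3=4) → (p0=4, p1=5, p2=7, p3=2)
step 8: fire t2:  (p0=4, p1=5, p2=7, p3=2) → (p0=4, p1=4, p2=8, p3=3)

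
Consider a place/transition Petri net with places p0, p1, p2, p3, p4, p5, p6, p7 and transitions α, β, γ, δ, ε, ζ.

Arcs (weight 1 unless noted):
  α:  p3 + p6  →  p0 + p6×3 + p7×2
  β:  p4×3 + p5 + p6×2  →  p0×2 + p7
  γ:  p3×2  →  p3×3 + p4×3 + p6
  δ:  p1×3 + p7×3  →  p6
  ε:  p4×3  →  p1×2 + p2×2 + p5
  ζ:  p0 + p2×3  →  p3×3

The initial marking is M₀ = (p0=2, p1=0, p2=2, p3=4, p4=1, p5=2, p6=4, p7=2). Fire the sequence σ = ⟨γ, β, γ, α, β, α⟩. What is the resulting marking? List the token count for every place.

step 1: fire γ:  (p0=2, p1=0, p2=2, p3=4, p4=1, p5=2, p6=4, p7=2) → (p0=2, p1=0, p2=2, p3=5, p4=4, p5=2, p6=5, p7=2)
step 2: fire β:  (p0=2, p1=0, p2=2, p3=5, p4=4, p5=2, p6=5, p7=2) → (p0=4, p1=0, p2=2, p3=5, p4=1, p5=1, p6=3, p7=3)
step 3: fire γ:  (p0=4, p1=0, p2=2, p3=5, p4=1, p5=1, p6=3, p7=3) → (p0=4, p1=0, p2=2, p3=6, p4=4, p5=1, p6=4, p7=3)
step 4: fire α:  (p0=4, p1=0, p2=2, p3=6, p4=4, p5=1, p6=4, p7=3) → (p0=5, p1=0, p2=2, p3=5, p4=4, p5=1, p6=6, p7=5)
step 5: fire β:  (p0=5, p1=0, p2=2, p3=5, p4=4, p5=1, p6=6, p7=5) → (p0=7, p1=0, p2=2, p3=5, p4=1, p5=0, p6=4, p7=6)
step 6: fire α:  (p0=7, p1=0, p2=2, p3=5, p4=1, p5=0, p6=4, p7=6) → (p0=8, p1=0, p2=2, p3=4, p4=1, p5=0, p6=6, p7=8)

(p0=8, p1=0, p2=2, p3=4, p4=1, p5=0, p6=6, p7=8)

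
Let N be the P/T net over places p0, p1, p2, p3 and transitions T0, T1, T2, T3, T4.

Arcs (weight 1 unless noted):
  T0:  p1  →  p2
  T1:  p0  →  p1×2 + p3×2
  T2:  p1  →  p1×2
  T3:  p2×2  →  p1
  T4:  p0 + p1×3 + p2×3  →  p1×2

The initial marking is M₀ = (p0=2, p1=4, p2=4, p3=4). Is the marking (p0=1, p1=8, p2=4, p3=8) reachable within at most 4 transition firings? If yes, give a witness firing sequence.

depth 0: 1 marking
depth 1: 6 markings reached so far
depth 2: 19 markings reached so far
depth 3: 43 markings reached so far
depth 4: 79 markings reached so far
target is not among the 79 markings reachable within 4 steps

NO — not reachable within 4 firings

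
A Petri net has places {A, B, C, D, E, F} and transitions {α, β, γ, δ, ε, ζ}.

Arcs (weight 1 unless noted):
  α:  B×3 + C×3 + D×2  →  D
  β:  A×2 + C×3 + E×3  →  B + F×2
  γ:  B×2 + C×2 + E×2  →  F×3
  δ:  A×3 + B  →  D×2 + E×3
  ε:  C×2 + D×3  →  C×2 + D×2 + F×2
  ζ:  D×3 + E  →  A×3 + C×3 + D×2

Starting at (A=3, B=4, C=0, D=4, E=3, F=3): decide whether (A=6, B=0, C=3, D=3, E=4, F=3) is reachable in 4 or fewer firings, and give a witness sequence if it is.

YES — reachable via ⟨δ, ζ, α, ζ⟩ (4 firings)

step 1: fire δ:  (A=3, B=4, C=0, D=4, E=3, F=3) → (A=0, B=3, C=0, D=6, E=6, F=3)
step 2: fire ζ:  (A=0, B=3, C=0, D=6, E=6, F=3) → (A=3, B=3, C=3, D=5, E=5, F=3)
step 3: fire α:  (A=3, B=3, C=3, D=5, E=5, F=3) → (A=3, B=0, C=0, D=4, E=5, F=3)
step 4: fire ζ:  (A=3, B=0, C=0, D=4, E=5, F=3) → (A=6, B=0, C=3, D=3, E=4, F=3)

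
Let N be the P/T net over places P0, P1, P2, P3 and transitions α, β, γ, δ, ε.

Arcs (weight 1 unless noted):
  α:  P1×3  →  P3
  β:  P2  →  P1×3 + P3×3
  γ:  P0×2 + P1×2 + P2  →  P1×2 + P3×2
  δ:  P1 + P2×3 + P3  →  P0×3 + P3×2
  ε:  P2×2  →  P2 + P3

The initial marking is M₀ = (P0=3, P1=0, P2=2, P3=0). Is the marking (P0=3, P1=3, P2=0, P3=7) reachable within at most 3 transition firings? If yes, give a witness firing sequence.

YES — reachable via ⟨β, α, β⟩ (3 firings)

step 1: fire β:  (P0=3, P1=0, P2=2, P3=0) → (P0=3, P1=3, P2=1, P3=3)
step 2: fire α:  (P0=3, P1=3, P2=1, P3=3) → (P0=3, P1=0, P2=1, P3=4)
step 3: fire β:  (P0=3, P1=0, P2=1, P3=4) → (P0=3, P1=3, P2=0, P3=7)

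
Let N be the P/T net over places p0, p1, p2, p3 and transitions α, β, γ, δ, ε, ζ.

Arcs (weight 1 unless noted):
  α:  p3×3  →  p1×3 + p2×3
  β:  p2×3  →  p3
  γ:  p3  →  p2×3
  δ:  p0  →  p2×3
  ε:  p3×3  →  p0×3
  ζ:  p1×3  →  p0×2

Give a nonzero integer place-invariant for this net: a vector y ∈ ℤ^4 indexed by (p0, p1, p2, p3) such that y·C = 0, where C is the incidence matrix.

Incidence matrix C (rows=places, cols=transitions):
        α    β    γ    δ    ε    ζ
   p0   0    0    0   -1    3    2
   p1   3    0    0    0    0   -3
   p2   3   -3    3    3    0    0
   p3  -3    1   -1    0   -3    0

Candidate y = [3, 2, 1, 3]; check y·C column-wise:
  col α: 3·0 + 2·3 + 1·3 + 3·-3 = 0
  col β: 3·0 + 2·0 + 1·-3 + 3·1 = 0
  col γ: 3·0 + 2·0 + 1·3 + 3·-1 = 0
  col δ: 3·-1 + 2·0 + 1·3 + 3·0 = 0
  col ε: 3·3 + 2·0 + 1·0 + 3·-3 = 0
  col ζ: 3·2 + 2·-3 + 1·0 + 3·0 = 0

y = (p0:3, p1:2, p2:1, p3:3)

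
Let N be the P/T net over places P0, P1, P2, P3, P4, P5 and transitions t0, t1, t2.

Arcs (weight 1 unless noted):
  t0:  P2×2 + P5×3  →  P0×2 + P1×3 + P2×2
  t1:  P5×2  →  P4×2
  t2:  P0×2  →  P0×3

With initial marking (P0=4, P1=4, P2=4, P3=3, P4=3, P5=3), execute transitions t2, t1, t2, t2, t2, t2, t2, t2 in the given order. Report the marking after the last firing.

(P0=11, P1=4, P2=4, P3=3, P4=5, P5=1)

step 1: fire t2:  (P0=4, P1=4, P2=4, P3=3, P4=3, P5=3) → (P0=5, P1=4, P2=4, P3=3, P4=3, P5=3)
step 2: fire t1:  (P0=5, P1=4, P2=4, P3=3, P4=3, P5=3) → (P0=5, P1=4, P2=4, P3=3, P4=5, P5=1)
step 3: fire t2:  (P0=5, P1=4, P2=4, P3=3, P4=5, P5=1) → (P0=6, P1=4, P2=4, P3=3, P4=5, P5=1)
step 4: fire t2:  (P0=6, P1=4, P2=4, P3=3, P4=5, P5=1) → (P0=7, P1=4, P2=4, P3=3, P4=5, P5=1)
step 5: fire t2:  (P0=7, P1=4, P2=4, P3=3, P4=5, P5=1) → (P0=8, P1=4, P2=4, P3=3, P4=5, P5=1)
step 6: fire t2:  (P0=8, P1=4, P2=4, P3=3, P4=5, P5=1) → (P0=9, P1=4, P2=4, P3=3, P4=5, P5=1)
step 7: fire t2:  (P0=9, P1=4, P2=4, P3=3, P4=5, P5=1) → (P0=10, P1=4, P2=4, P3=3, P4=5, P5=1)
step 8: fire t2:  (P0=10, P1=4, P2=4, P3=3, P4=5, P5=1) → (P0=11, P1=4, P2=4, P3=3, P4=5, P5=1)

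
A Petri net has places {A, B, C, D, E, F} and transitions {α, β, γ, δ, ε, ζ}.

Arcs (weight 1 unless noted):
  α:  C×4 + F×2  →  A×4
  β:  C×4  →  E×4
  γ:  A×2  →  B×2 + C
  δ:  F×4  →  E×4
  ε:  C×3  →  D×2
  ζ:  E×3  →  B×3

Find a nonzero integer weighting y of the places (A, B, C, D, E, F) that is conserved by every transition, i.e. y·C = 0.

y = (A:3, B:2, C:2, D:3, E:2, F:2)

Incidence matrix C (rows=places, cols=transitions):
        α    β    γ    δ    ε    ζ
    A   4    0   -2    0    0    0
    B   0    0    2    0    0    3
    C  -4   -4    1    0   -3    0
    D   0    0    0    0    2    0
    E   0    4    0    4    0   -3
    F  -2    0    0   -4    0    0

Candidate y = [3, 2, 2, 3, 2, 2]; check y·C column-wise:
  col α: 3·4 + 2·0 + 2·-4 + 3·0 + 2·0 + 2·-2 = 0
  col β: 3·0 + 2·0 + 2·-4 + 3·0 + 2·4 + 2·0 = 0
  col γ: 3·-2 + 2·2 + 2·1 + 3·0 + 2·0 + 2·0 = 0
  col δ: 3·0 + 2·0 + 2·0 + 3·0 + 2·4 + 2·-4 = 0
  col ε: 3·0 + 2·0 + 2·-3 + 3·2 + 2·0 + 2·0 = 0
  col ζ: 3·0 + 2·3 + 2·0 + 3·0 + 2·-3 + 2·0 = 0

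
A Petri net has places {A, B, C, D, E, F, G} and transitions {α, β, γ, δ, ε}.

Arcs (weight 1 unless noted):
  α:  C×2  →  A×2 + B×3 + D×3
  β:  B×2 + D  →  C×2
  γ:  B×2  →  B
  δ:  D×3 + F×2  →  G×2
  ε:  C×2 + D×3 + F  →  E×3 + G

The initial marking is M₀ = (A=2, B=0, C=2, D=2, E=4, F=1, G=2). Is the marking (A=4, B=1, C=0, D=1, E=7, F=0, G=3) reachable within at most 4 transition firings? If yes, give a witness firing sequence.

step 1: fire α:  (A=2, B=0, C=2, D=2, E=4, F=1, G=2) → (A=4, B=3, C=0, D=5, E=4, F=1, G=2)
step 2: fire β:  (A=4, B=3, C=0, D=5, E=4, F=1, G=2) → (A=4, B=1, C=2, D=4, E=4, F=1, G=2)
step 3: fire ε:  (A=4, B=1, C=2, D=4, E=4, F=1, G=2) → (A=4, B=1, C=0, D=1, E=7, F=0, G=3)

YES — reachable via ⟨α, β, ε⟩ (3 firings)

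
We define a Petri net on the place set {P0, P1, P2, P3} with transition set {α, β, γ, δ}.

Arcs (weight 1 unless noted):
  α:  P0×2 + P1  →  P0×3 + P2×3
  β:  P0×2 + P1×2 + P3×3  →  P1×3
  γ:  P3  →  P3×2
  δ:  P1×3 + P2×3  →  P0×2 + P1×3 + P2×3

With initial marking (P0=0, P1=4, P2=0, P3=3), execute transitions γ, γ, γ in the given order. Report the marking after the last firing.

(P0=0, P1=4, P2=0, P3=6)

step 1: fire γ:  (P0=0, P1=4, P2=0, P3=3) → (P0=0, P1=4, P2=0, P3=4)
step 2: fire γ:  (P0=0, P1=4, P2=0, P3=4) → (P0=0, P1=4, P2=0, P3=5)
step 3: fire γ:  (P0=0, P1=4, P2=0, P3=5) → (P0=0, P1=4, P2=0, P3=6)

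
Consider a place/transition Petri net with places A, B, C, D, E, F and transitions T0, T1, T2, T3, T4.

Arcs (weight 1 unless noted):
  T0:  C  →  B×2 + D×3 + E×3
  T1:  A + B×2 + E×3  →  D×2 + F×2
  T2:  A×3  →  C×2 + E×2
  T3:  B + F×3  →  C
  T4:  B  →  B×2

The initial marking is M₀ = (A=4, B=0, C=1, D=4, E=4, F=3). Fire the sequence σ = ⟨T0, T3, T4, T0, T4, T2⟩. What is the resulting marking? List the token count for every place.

step 1: fire T0:  (A=4, B=0, C=1, D=4, E=4, F=3) → (A=4, B=2, C=0, D=7, E=7, F=3)
step 2: fire T3:  (A=4, B=2, C=0, D=7, E=7, F=3) → (A=4, B=1, C=1, D=7, E=7, F=0)
step 3: fire T4:  (A=4, B=1, C=1, D=7, E=7, F=0) → (A=4, B=2, C=1, D=7, E=7, F=0)
step 4: fire T0:  (A=4, B=2, C=1, D=7, E=7, F=0) → (A=4, B=4, C=0, D=10, E=10, F=0)
step 5: fire T4:  (A=4, B=4, C=0, D=10, E=10, F=0) → (A=4, B=5, C=0, D=10, E=10, F=0)
step 6: fire T2:  (A=4, B=5, C=0, D=10, E=10, F=0) → (A=1, B=5, C=2, D=10, E=12, F=0)

(A=1, B=5, C=2, D=10, E=12, F=0)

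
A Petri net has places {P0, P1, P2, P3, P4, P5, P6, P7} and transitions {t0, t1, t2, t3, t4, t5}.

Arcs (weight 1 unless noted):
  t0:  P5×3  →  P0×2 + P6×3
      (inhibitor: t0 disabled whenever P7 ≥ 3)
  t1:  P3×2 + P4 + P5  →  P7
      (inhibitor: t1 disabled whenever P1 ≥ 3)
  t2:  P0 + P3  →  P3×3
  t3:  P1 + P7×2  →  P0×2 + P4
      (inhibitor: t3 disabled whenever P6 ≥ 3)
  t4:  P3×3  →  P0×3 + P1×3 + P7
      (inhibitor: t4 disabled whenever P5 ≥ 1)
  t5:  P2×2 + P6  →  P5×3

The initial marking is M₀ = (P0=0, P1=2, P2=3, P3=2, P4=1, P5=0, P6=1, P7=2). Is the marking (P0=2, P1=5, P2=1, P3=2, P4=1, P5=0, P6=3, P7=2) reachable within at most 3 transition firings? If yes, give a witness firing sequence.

NO — not reachable within 3 firings

depth 0: 1 marking
depth 1: 3 markings reached so far
depth 2: 7 markings reached so far
depth 3: 13 markings reached so far
target is not among the 13 markings reachable within 3 steps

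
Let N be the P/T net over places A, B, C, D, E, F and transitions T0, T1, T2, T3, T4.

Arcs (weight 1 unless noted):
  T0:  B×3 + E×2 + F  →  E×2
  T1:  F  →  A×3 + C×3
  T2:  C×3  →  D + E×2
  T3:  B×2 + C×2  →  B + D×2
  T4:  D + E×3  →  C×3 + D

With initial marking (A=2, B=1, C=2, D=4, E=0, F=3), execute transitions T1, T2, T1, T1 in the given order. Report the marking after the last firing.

step 1: fire T1:  (A=2, B=1, C=2, D=4, E=0, F=3) → (A=5, B=1, C=5, D=4, E=0, F=2)
step 2: fire T2:  (A=5, B=1, C=5, D=4, E=0, F=2) → (A=5, B=1, C=2, D=5, E=2, F=2)
step 3: fire T1:  (A=5, B=1, C=2, D=5, E=2, F=2) → (A=8, B=1, C=5, D=5, E=2, F=1)
step 4: fire T1:  (A=8, B=1, C=5, D=5, E=2, F=1) → (A=11, B=1, C=8, D=5, E=2, F=0)

(A=11, B=1, C=8, D=5, E=2, F=0)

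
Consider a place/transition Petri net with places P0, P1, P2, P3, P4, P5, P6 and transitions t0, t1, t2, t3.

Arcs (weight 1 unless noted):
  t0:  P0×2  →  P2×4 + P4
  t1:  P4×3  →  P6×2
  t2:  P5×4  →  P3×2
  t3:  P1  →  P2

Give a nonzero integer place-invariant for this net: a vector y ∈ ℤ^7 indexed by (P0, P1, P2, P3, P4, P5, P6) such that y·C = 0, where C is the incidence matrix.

Incidence matrix C (rows=places, cols=transitions):
       t0   t1   t2   t3
   P0  -2    0    0    0
   P1   0    0    0   -1
   P2   4    0    0    1
   P3   0    0    2    0
   P4   1   -3    0    0
   P5   0    0   -4    0
   P6   0    2    0    0

Candidate y = [2, 1, 1, 0, 0, 0, 0]; check y·C column-wise:
  col t0: 2·-2 + 1·0 + 1·4 + 0·1 = 0
  col t1: 2·0 + 1·0 + 1·0 + 0·-3 + 0·2 = 0
  col t2: 2·0 + 1·0 + 1·0 + 0·2 + 0·-4 = 0
  col t3: 2·0 + 1·-1 + 1·1 = 0

y = (P0:2, P1:1, P2:1, P3:0, P4:0, P5:0, P6:0)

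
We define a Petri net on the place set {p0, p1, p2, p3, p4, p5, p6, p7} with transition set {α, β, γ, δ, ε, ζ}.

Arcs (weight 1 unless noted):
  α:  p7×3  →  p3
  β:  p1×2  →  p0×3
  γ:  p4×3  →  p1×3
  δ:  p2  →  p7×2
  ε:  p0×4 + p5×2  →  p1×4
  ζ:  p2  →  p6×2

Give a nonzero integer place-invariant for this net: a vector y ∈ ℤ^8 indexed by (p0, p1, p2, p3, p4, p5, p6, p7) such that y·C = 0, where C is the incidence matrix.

y = (p0:2, p1:3, p2:0, p3:0, p4:3, p5:2, p6:0, p7:0)

Incidence matrix C (rows=places, cols=transitions):
        α    β    γ    δ    ε    ζ
   p0   0    3    0    0   -4    0
   p1   0   -2    3    0    4    0
   p2   0    0    0   -1    0   -1
   p3   1    0    0    0    0    0
   p4   0    0   -3    0    0    0
   p5   0    0    0    0   -2    0
   p6   0    0    0    0    0    2
   p7  -3    0    0    2    0    0

Candidate y = [2, 3, 0, 0, 3, 2, 0, 0]; check y·C column-wise:
  col α: 2·0 + 3·0 + 0·1 + 3·0 + 2·0 + 0·-3 = 0
  col β: 2·3 + 3·-2 + 3·0 + 2·0 = 0
  col γ: 2·0 + 3·3 + 3·-3 + 2·0 = 0
  col δ: 2·0 + 3·0 + 0·-1 + 3·0 + 2·0 + 0·2 = 0
  col ε: 2·-4 + 3·4 + 3·0 + 2·-2 = 0
  col ζ: 2·0 + 3·0 + 0·-1 + 3·0 + 2·0 + 0·2 = 0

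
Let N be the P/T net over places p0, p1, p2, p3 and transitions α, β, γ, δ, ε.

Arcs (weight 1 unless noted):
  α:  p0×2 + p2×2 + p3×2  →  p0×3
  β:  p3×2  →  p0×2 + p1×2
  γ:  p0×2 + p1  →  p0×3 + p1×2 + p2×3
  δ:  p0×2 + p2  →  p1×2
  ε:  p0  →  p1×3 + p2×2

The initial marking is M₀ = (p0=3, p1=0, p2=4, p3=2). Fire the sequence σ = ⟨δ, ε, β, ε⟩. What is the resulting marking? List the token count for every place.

(p0=1, p1=10, p2=7, p3=0)

step 1: fire δ:  (p0=3, p1=0, p2=4, p3=2) → (p0=1, p1=2, p2=3, p3=2)
step 2: fire ε:  (p0=1, p1=2, p2=3, p3=2) → (p0=0, p1=5, p2=5, p3=2)
step 3: fire β:  (p0=0, p1=5, p2=5, p3=2) → (p0=2, p1=7, p2=5, p3=0)
step 4: fire ε:  (p0=2, p1=7, p2=5, p3=0) → (p0=1, p1=10, p2=7, p3=0)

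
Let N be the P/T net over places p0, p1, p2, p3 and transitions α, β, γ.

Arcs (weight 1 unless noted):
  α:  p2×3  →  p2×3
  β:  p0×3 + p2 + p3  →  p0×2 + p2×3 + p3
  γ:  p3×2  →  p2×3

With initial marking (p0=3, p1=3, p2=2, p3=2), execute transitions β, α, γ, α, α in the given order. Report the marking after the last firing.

(p0=2, p1=3, p2=7, p3=0)

step 1: fire β:  (p0=3, p1=3, p2=2, p3=2) → (p0=2, p1=3, p2=4, p3=2)
step 2: fire α:  (p0=2, p1=3, p2=4, p3=2) → (p0=2, p1=3, p2=4, p3=2)
step 3: fire γ:  (p0=2, p1=3, p2=4, p3=2) → (p0=2, p1=3, p2=7, p3=0)
step 4: fire α:  (p0=2, p1=3, p2=7, p3=0) → (p0=2, p1=3, p2=7, p3=0)
step 5: fire α:  (p0=2, p1=3, p2=7, p3=0) → (p0=2, p1=3, p2=7, p3=0)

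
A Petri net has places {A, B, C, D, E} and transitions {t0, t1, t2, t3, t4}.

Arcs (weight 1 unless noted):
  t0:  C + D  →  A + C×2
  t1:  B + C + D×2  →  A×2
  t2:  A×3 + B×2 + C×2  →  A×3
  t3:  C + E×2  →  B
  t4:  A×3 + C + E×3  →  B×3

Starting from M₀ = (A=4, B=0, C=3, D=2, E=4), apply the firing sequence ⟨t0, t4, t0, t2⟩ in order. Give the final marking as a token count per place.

(A=3, B=1, C=2, D=0, E=1)

step 1: fire t0:  (A=4, B=0, C=3, D=2, E=4) → (A=5, B=0, C=4, D=1, E=4)
step 2: fire t4:  (A=5, B=0, C=4, D=1, E=4) → (A=2, B=3, C=3, D=1, E=1)
step 3: fire t0:  (A=2, B=3, C=3, D=1, E=1) → (A=3, B=3, C=4, D=0, E=1)
step 4: fire t2:  (A=3, B=3, C=4, D=0, E=1) → (A=3, B=1, C=2, D=0, E=1)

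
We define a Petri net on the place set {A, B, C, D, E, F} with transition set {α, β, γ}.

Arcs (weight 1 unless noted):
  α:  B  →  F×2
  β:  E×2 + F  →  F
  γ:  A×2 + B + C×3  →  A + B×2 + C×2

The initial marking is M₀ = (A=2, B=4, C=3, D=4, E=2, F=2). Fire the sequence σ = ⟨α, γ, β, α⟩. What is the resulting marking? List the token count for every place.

step 1: fire α:  (A=2, B=4, C=3, D=4, E=2, F=2) → (A=2, B=3, C=3, D=4, E=2, F=4)
step 2: fire γ:  (A=2, B=3, C=3, D=4, E=2, F=4) → (A=1, B=4, C=2, D=4, E=2, F=4)
step 3: fire β:  (A=1, B=4, C=2, D=4, E=2, F=4) → (A=1, B=4, C=2, D=4, E=0, F=4)
step 4: fire α:  (A=1, B=4, C=2, D=4, E=0, F=4) → (A=1, B=3, C=2, D=4, E=0, F=6)

(A=1, B=3, C=2, D=4, E=0, F=6)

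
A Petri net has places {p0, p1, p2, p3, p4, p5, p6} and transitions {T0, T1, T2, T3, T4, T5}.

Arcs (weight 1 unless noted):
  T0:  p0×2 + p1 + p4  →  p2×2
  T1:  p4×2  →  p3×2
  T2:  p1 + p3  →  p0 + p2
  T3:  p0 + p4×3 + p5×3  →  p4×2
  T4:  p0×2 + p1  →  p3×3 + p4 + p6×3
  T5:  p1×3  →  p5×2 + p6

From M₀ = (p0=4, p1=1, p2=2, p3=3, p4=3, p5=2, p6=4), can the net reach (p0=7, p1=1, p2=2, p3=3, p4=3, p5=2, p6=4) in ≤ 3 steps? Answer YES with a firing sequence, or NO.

depth 0: 1 marking
depth 1: 5 markings reached so far
depth 2: 8 markings reached so far
depth 3: 9 markings reached so far
target is not among the 9 markings reachable within 3 steps

NO — not reachable within 3 firings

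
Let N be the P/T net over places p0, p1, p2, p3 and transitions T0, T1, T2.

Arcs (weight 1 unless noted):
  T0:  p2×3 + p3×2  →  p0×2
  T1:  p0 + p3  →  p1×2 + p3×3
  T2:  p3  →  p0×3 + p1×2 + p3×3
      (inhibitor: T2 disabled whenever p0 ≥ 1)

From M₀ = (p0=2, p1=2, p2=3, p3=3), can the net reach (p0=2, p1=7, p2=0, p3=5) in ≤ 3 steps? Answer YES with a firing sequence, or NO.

depth 0: 1 marking
depth 1: 3 markings reached so far
depth 2: 5 markings reached so far
depth 3: 7 markings reached so far
target is not among the 7 markings reachable within 3 steps

NO — not reachable within 3 firings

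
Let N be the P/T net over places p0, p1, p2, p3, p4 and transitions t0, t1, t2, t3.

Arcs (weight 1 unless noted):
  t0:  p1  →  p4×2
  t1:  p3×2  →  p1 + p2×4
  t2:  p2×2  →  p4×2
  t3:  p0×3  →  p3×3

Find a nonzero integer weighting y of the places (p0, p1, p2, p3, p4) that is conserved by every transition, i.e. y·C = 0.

Incidence matrix C (rows=places, cols=transitions):
       t0   t1   t2   t3
   p0   0    0    0   -3
   p1  -1    1    0    0
   p2   0    4   -2    0
   p3   0   -2    0    3
   p4   2    0    2    0

Candidate y = [3, 2, 1, 3, 1]; check y·C column-wise:
  col t0: 3·0 + 2·-1 + 1·0 + 3·0 + 1·2 = 0
  col t1: 3·0 + 2·1 + 1·4 + 3·-2 + 1·0 = 0
  col t2: 3·0 + 2·0 + 1·-2 + 3·0 + 1·2 = 0
  col t3: 3·-3 + 2·0 + 1·0 + 3·3 + 1·0 = 0

y = (p0:3, p1:2, p2:1, p3:3, p4:1)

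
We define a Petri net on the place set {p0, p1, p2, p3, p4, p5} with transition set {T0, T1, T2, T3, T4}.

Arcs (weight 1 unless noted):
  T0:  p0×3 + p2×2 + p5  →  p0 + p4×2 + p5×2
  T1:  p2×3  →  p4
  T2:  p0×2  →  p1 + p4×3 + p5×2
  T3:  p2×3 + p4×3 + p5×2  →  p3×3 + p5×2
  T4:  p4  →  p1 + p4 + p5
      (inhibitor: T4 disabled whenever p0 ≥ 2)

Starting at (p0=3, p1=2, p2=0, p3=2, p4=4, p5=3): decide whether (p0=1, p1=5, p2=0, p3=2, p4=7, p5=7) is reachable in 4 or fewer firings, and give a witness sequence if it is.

step 1: fire T2:  (p0=3, p1=2, p2=0, p3=2, p4=4, p5=3) → (p0=1, p1=3, p2=0, p3=2, p4=7, p5=5)
step 2: fire T4:  (p0=1, p1=3, p2=0, p3=2, p4=7, p5=5) → (p0=1, p1=4, p2=0, p3=2, p4=7, p5=6)
step 3: fire T4:  (p0=1, p1=4, p2=0, p3=2, p4=7, p5=6) → (p0=1, p1=5, p2=0, p3=2, p4=7, p5=7)

YES — reachable via ⟨T2, T4, T4⟩ (3 firings)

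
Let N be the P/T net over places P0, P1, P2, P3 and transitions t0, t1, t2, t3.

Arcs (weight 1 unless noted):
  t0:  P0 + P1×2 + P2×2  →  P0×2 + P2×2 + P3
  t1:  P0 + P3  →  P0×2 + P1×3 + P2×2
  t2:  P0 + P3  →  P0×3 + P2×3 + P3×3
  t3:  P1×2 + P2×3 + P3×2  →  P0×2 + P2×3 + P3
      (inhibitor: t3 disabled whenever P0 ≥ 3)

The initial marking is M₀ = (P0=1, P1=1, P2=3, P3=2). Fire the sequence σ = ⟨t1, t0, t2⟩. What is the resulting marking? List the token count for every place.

step 1: fire t1:  (P0=1, P1=1, P2=3, P3=2) → (P0=2, P1=4, P2=5, P3=1)
step 2: fire t0:  (P0=2, P1=4, P2=5, P3=1) → (P0=3, P1=2, P2=5, P3=2)
step 3: fire t2:  (P0=3, P1=2, P2=5, P3=2) → (P0=5, P1=2, P2=8, P3=4)

(P0=5, P1=2, P2=8, P3=4)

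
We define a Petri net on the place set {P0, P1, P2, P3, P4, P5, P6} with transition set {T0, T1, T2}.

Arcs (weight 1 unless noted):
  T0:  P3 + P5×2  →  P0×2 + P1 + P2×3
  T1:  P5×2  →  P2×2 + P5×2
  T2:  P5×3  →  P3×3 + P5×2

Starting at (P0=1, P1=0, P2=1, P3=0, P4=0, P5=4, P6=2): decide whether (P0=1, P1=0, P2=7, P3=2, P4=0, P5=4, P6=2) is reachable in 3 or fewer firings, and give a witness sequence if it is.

NO — not reachable within 3 firings

depth 0: 1 marking
depth 1: 3 markings reached so far
depth 2: 7 markings reached so far
depth 3: 12 markings reached so far
target is not among the 12 markings reachable within 3 steps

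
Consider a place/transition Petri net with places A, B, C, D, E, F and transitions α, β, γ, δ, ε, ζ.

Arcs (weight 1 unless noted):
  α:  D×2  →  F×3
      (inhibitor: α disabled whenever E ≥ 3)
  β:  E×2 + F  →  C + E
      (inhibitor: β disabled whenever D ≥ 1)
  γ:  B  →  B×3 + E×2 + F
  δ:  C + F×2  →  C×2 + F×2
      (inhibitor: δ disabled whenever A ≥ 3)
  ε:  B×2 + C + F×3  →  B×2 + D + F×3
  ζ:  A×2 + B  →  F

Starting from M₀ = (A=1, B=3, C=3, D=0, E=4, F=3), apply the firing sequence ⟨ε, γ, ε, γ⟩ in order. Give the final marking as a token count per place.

step 1: fire ε:  (A=1, B=3, C=3, D=0, E=4, F=3) → (A=1, B=3, C=2, D=1, E=4, F=3)
step 2: fire γ:  (A=1, B=3, C=2, D=1, E=4, F=3) → (A=1, B=5, C=2, D=1, E=6, F=4)
step 3: fire ε:  (A=1, B=5, C=2, D=1, E=6, F=4) → (A=1, B=5, C=1, D=2, E=6, F=4)
step 4: fire γ:  (A=1, B=5, C=1, D=2, E=6, F=4) → (A=1, B=7, C=1, D=2, E=8, F=5)

(A=1, B=7, C=1, D=2, E=8, F=5)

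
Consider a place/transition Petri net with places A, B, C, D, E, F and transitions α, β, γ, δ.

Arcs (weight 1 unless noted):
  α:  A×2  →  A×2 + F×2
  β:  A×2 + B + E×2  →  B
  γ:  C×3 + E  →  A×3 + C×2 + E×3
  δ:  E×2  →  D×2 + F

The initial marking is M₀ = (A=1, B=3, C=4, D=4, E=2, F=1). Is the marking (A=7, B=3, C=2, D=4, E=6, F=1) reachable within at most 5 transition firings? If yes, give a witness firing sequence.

step 1: fire γ:  (A=1, B=3, C=4, D=4, E=2, F=1) → (A=4, B=3, C=3, D=4, E=4, F=1)
step 2: fire γ:  (A=4, B=3, C=3, D=4, E=4, F=1) → (A=7, B=3, C=2, D=4, E=6, F=1)

YES — reachable via ⟨γ, γ⟩ (2 firings)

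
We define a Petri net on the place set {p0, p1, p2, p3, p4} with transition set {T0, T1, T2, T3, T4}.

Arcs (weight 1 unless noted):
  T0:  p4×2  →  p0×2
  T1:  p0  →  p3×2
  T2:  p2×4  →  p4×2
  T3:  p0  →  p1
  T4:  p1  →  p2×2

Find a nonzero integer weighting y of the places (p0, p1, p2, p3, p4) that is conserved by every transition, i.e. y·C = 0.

y = (p0:2, p1:2, p2:1, p3:1, p4:2)

Incidence matrix C (rows=places, cols=transitions):
       T0   T1   T2   T3   T4
   p0   2   -1    0   -1    0
   p1   0    0    0    1   -1
   p2   0    0   -4    0    2
   p3   0    2    0    0    0
   p4  -2    0    2    0    0

Candidate y = [2, 2, 1, 1, 2]; check y·C column-wise:
  col T0: 2·2 + 2·0 + 1·0 + 1·0 + 2·-2 = 0
  col T1: 2·-1 + 2·0 + 1·0 + 1·2 + 2·0 = 0
  col T2: 2·0 + 2·0 + 1·-4 + 1·0 + 2·2 = 0
  col T3: 2·-1 + 2·1 + 1·0 + 1·0 + 2·0 = 0
  col T4: 2·0 + 2·-1 + 1·2 + 1·0 + 2·0 = 0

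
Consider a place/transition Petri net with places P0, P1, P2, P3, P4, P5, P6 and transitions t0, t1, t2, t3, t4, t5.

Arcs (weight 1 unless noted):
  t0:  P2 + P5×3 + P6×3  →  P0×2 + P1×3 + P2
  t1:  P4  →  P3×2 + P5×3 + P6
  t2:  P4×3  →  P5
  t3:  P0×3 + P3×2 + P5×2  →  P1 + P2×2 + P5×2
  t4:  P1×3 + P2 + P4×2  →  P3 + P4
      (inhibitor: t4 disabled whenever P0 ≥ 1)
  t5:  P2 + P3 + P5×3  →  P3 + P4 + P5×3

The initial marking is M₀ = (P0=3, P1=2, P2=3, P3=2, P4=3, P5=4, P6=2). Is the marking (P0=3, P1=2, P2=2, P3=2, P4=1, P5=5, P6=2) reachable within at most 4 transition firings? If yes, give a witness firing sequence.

step 1: fire t2:  (P0=3, P1=2, P2=3, P3=2, P4=3, P5=4, P6=2) → (P0=3, P1=2, P2=3, P3=2, P4=0, P5=5, P6=2)
step 2: fire t5:  (P0=3, P1=2, P2=3, P3=2, P4=0, P5=5, P6=2) → (P0=3, P1=2, P2=2, P3=2, P4=1, P5=5, P6=2)

YES — reachable via ⟨t2, t5⟩ (2 firings)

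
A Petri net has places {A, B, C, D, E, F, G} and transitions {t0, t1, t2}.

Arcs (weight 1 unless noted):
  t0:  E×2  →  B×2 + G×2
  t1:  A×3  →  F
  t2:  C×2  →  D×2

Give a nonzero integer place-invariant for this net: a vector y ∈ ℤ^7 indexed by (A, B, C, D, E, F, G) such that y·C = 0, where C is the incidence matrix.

y = (A:0, B:0, C:1, D:1, E:0, F:0, G:0)

Incidence matrix C (rows=places, cols=transitions):
       t0   t1   t2
    A   0   -3    0
    B   2    0    0
    C   0    0   -2
    D   0    0    2
    E  -2    0    0
    F   0    1    0
    G   2    0    0

Candidate y = [0, 0, 1, 1, 0, 0, 0]; check y·C column-wise:
  col t0: 0·2 + 1·0 + 1·0 + 0·-2 + 0·2 = 0
  col t1: 0·-3 + 1·0 + 1·0 + 0·1 = 0
  col t2: 1·-2 + 1·2 = 0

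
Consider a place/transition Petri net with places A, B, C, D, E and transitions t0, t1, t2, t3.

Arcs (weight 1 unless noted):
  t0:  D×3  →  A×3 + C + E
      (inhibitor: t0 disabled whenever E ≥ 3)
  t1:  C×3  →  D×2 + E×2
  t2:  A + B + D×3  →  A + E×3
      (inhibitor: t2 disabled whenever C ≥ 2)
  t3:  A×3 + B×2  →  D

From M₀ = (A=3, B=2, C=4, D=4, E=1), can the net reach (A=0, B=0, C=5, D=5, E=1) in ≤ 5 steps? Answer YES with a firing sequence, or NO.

NO — not reachable within 5 firings

depth 0: 1 marking
depth 1: 4 markings reached so far
depth 2: 8 markings reached so far
depth 3: 10 markings reached so far
depth 4: 10 markings reached so far
(frontier empty at depth 4; search complete)
target is not among the 10 markings reachable within 5 steps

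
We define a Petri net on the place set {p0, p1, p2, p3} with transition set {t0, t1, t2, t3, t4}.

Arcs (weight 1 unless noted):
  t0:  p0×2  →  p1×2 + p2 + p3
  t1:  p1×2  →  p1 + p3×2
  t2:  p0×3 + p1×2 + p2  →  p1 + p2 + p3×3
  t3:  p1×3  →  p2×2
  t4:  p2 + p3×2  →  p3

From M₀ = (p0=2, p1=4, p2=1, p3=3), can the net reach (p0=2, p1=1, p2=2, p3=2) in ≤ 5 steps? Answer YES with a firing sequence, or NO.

step 1: fire t3:  (p0=2, p1=4, p2=1, p3=3) → (p0=2, p1=1, p2=3, p3=3)
step 2: fire t4:  (p0=2, p1=1, p2=3, p3=3) → (p0=2, p1=1, p2=2, p3=2)

YES — reachable via ⟨t3, t4⟩ (2 firings)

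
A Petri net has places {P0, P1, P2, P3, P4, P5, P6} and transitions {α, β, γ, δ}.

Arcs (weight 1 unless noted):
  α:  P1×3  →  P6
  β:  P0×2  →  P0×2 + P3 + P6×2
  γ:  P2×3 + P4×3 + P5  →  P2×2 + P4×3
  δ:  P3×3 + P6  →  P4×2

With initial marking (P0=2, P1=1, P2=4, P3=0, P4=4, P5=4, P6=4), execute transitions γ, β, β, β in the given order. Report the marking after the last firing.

(P0=2, P1=1, P2=3, P3=3, P4=4, P5=3, P6=10)

step 1: fire γ:  (P0=2, P1=1, P2=4, P3=0, P4=4, P5=4, P6=4) → (P0=2, P1=1, P2=3, P3=0, P4=4, P5=3, P6=4)
step 2: fire β:  (P0=2, P1=1, P2=3, P3=0, P4=4, P5=3, P6=4) → (P0=2, P1=1, P2=3, P3=1, P4=4, P5=3, P6=6)
step 3: fire β:  (P0=2, P1=1, P2=3, P3=1, P4=4, P5=3, P6=6) → (P0=2, P1=1, P2=3, P3=2, P4=4, P5=3, P6=8)
step 4: fire β:  (P0=2, P1=1, P2=3, P3=2, P4=4, P5=3, P6=8) → (P0=2, P1=1, P2=3, P3=3, P4=4, P5=3, P6=10)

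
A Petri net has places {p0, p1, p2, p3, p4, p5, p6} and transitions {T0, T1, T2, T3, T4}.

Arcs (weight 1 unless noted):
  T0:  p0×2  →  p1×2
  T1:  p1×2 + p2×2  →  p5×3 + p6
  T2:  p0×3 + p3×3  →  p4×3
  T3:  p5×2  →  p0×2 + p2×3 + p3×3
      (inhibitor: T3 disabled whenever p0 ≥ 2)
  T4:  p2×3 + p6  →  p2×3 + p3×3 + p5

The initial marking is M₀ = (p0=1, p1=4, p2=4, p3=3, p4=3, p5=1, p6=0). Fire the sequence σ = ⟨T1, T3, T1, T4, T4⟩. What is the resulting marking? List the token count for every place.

step 1: fire T1:  (p0=1, p1=4, p2=4, p3=3, p4=3, p5=1, p6=0) → (p0=1, p1=2, p2=2, p3=3, p4=3, p5=4, p6=1)
step 2: fire T3:  (p0=1, p1=2, p2=2, p3=3, p4=3, p5=4, p6=1) → (p0=3, p1=2, p2=5, p3=6, p4=3, p5=2, p6=1)
step 3: fire T1:  (p0=3, p1=2, p2=5, p3=6, p4=3, p5=2, p6=1) → (p0=3, p1=0, p2=3, p3=6, p4=3, p5=5, p6=2)
step 4: fire T4:  (p0=3, p1=0, p2=3, p3=6, p4=3, p5=5, p6=2) → (p0=3, p1=0, p2=3, p3=9, p4=3, p5=6, p6=1)
step 5: fire T4:  (p0=3, p1=0, p2=3, p3=9, p4=3, p5=6, p6=1) → (p0=3, p1=0, p2=3, p3=12, p4=3, p5=7, p6=0)

(p0=3, p1=0, p2=3, p3=12, p4=3, p5=7, p6=0)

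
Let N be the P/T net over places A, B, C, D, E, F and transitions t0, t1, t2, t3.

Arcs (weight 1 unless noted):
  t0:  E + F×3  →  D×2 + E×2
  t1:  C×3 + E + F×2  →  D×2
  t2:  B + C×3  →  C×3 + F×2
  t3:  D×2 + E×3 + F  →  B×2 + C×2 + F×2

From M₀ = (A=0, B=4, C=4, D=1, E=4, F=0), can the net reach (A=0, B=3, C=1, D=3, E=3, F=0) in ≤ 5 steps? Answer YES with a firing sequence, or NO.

YES — reachable via ⟨t2, t1⟩ (2 firings)

step 1: fire t2:  (A=0, B=4, C=4, D=1, E=4, F=0) → (A=0, B=3, C=4, D=1, E=4, F=2)
step 2: fire t1:  (A=0, B=3, C=4, D=1, E=4, F=2) → (A=0, B=3, C=1, D=3, E=3, F=0)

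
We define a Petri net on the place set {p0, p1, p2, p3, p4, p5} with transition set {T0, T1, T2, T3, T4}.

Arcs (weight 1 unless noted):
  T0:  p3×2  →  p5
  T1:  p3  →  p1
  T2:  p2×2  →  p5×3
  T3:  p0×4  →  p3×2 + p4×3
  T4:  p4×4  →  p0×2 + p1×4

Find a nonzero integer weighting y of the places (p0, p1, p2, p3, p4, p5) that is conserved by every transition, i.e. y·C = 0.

Incidence matrix C (rows=places, cols=transitions):
       T0   T1   T2   T3   T4
   p0   0    0    0   -4    2
   p1   0    1    0    0    4
   p2   0    0   -2    0    0
   p3  -2   -1    0    2    0
   p4   0    0    0    3   -4
   p5   1    0    3    0    0

Candidate y = [2, 1, 3, 1, 2, 2]; check y·C column-wise:
  col T0: 2·0 + 1·0 + 3·0 + 1·-2 + 2·0 + 2·1 = 0
  col T1: 2·0 + 1·1 + 3·0 + 1·-1 + 2·0 + 2·0 = 0
  col T2: 2·0 + 1·0 + 3·-2 + 1·0 + 2·0 + 2·3 = 0
  col T3: 2·-4 + 1·0 + 3·0 + 1·2 + 2·3 + 2·0 = 0
  col T4: 2·2 + 1·4 + 3·0 + 1·0 + 2·-4 + 2·0 = 0

y = (p0:2, p1:1, p2:3, p3:1, p4:2, p5:2)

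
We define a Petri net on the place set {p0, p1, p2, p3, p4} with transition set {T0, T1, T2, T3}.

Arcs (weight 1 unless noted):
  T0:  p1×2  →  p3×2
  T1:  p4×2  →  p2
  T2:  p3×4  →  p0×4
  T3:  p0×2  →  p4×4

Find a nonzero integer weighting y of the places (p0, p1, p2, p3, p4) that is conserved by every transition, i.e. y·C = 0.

y = (p0:2, p1:2, p2:2, p3:2, p4:1)

Incidence matrix C (rows=places, cols=transitions):
       T0   T1   T2   T3
   p0   0    0    4   -2
   p1  -2    0    0    0
   p2   0    1    0    0
   p3   2    0   -4    0
   p4   0   -2    0    4

Candidate y = [2, 2, 2, 2, 1]; check y·C column-wise:
  col T0: 2·0 + 2·-2 + 2·0 + 2·2 + 1·0 = 0
  col T1: 2·0 + 2·0 + 2·1 + 2·0 + 1·-2 = 0
  col T2: 2·4 + 2·0 + 2·0 + 2·-4 + 1·0 = 0
  col T3: 2·-2 + 2·0 + 2·0 + 2·0 + 1·4 = 0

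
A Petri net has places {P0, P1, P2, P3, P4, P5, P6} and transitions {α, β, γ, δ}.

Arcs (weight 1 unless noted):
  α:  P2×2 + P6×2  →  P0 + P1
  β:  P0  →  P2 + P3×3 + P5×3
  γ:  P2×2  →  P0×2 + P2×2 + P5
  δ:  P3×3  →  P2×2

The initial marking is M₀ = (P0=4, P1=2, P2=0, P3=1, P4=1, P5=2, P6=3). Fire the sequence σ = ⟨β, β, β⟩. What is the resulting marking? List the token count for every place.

(P0=1, P1=2, P2=3, P3=10, P4=1, P5=11, P6=3)

step 1: fire β:  (P0=4, P1=2, P2=0, P3=1, P4=1, P5=2, P6=3) → (P0=3, P1=2, P2=1, P3=4, P4=1, P5=5, P6=3)
step 2: fire β:  (P0=3, P1=2, P2=1, P3=4, P4=1, P5=5, P6=3) → (P0=2, P1=2, P2=2, P3=7, P4=1, P5=8, P6=3)
step 3: fire β:  (P0=2, P1=2, P2=2, P3=7, P4=1, P5=8, P6=3) → (P0=1, P1=2, P2=3, P3=10, P4=1, P5=11, P6=3)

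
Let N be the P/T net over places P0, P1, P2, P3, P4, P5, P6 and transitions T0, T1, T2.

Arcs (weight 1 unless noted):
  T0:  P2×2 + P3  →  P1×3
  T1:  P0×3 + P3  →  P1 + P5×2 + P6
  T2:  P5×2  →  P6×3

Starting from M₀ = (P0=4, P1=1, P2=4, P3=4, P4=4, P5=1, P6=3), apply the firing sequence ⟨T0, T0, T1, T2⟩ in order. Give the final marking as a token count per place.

step 1: fire T0:  (P0=4, P1=1, P2=4, P3=4, P4=4, P5=1, P6=3) → (P0=4, P1=4, P2=2, P3=3, P4=4, P5=1, P6=3)
step 2: fire T0:  (P0=4, P1=4, P2=2, P3=3, P4=4, P5=1, P6=3) → (P0=4, P1=7, P2=0, P3=2, P4=4, P5=1, P6=3)
step 3: fire T1:  (P0=4, P1=7, P2=0, P3=2, P4=4, P5=1, P6=3) → (P0=1, P1=8, P2=0, P3=1, P4=4, P5=3, P6=4)
step 4: fire T2:  (P0=1, P1=8, P2=0, P3=1, P4=4, P5=3, P6=4) → (P0=1, P1=8, P2=0, P3=1, P4=4, P5=1, P6=7)

(P0=1, P1=8, P2=0, P3=1, P4=4, P5=1, P6=7)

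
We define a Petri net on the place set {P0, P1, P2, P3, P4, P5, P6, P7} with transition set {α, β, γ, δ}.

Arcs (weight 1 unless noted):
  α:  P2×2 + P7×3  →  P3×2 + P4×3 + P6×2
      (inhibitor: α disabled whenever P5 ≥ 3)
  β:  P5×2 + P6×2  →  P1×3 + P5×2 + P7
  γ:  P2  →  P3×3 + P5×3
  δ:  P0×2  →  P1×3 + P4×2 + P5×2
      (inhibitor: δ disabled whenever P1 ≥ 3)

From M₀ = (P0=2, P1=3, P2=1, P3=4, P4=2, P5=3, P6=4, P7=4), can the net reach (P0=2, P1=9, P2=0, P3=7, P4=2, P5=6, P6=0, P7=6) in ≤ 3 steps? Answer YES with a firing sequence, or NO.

YES — reachable via ⟨β, β, γ⟩ (3 firings)

step 1: fire β:  (P0=2, P1=3, P2=1, P3=4, P4=2, P5=3, P6=4, P7=4) → (P0=2, P1=6, P2=1, P3=4, P4=2, P5=3, P6=2, P7=5)
step 2: fire β:  (P0=2, P1=6, P2=1, P3=4, P4=2, P5=3, P6=2, P7=5) → (P0=2, P1=9, P2=1, P3=4, P4=2, P5=3, P6=0, P7=6)
step 3: fire γ:  (P0=2, P1=9, P2=1, P3=4, P4=2, P5=3, P6=0, P7=6) → (P0=2, P1=9, P2=0, P3=7, P4=2, P5=6, P6=0, P7=6)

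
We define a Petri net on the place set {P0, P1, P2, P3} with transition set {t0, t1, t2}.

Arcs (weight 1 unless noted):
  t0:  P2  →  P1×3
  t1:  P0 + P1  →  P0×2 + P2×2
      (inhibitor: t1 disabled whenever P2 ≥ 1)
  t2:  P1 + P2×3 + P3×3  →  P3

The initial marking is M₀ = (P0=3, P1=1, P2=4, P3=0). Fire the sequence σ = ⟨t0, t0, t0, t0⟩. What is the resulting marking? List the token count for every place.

step 1: fire t0:  (P0=3, P1=1, P2=4, P3=0) → (P0=3, P1=4, P2=3, P3=0)
step 2: fire t0:  (P0=3, P1=4, P2=3, P3=0) → (P0=3, P1=7, P2=2, P3=0)
step 3: fire t0:  (P0=3, P1=7, P2=2, P3=0) → (P0=3, P1=10, P2=1, P3=0)
step 4: fire t0:  (P0=3, P1=10, P2=1, P3=0) → (P0=3, P1=13, P2=0, P3=0)

(P0=3, P1=13, P2=0, P3=0)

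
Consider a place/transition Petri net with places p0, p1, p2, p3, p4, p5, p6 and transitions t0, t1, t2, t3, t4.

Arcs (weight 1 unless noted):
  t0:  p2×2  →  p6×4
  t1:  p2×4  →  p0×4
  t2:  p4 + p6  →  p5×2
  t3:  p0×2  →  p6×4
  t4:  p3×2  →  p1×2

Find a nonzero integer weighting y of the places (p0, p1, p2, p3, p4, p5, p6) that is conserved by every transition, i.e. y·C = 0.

y = (p0:0, p1:1, p2:0, p3:1, p4:0, p5:0, p6:0)

Incidence matrix C (rows=places, cols=transitions):
       t0   t1   t2   t3   t4
   p0   0    4    0   -2    0
   p1   0    0    0    0    2
   p2  -2   -4    0    0    0
   p3   0    0    0    0   -2
   p4   0    0   -1    0    0
   p5   0    0    2    0    0
   p6   4    0   -1    4    0

Candidate y = [0, 1, 0, 1, 0, 0, 0]; check y·C column-wise:
  col t0: 1·0 + 0·-2 + 1·0 + 0·4 = 0
  col t1: 0·4 + 1·0 + 0·-4 + 1·0 = 0
  col t2: 1·0 + 1·0 + 0·-1 + 0·2 + 0·-1 = 0
  col t3: 0·-2 + 1·0 + 1·0 + 0·4 = 0
  col t4: 1·2 + 1·-2 = 0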